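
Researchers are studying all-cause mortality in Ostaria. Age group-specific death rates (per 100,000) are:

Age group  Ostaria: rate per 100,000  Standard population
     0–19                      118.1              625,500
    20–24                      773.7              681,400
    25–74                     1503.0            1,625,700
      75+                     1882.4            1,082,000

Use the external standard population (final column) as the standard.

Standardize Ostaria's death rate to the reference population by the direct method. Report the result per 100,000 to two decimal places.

Standard total = 4,014,600; weights = 0.1558, 0.1697, 0.4049, 0.2695.
Standardized rate: 0.1558×118.1 + 0.1697×773.7 + 0.4049×1503.0 + 0.2695×1882.4 = 1265.6939 per 100,000.

1265.69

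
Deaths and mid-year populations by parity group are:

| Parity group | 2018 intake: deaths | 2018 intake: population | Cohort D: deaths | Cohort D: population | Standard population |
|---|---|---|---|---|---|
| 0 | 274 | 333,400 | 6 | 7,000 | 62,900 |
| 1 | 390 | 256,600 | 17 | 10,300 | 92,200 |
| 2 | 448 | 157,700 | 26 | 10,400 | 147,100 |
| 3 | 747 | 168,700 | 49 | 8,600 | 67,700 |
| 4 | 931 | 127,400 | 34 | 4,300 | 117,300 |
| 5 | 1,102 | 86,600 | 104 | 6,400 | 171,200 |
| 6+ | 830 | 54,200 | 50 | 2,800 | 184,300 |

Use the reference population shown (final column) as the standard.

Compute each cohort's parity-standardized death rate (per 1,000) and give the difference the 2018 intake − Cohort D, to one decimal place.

-1.4

Parity-specific rates per 1,000 for the 2018 intake: 0.822, 1.520, 2.841, 4.428, 7.308, 12.725, 15.314.
For Cohort D: 0.857, 1.650, 2.500, 5.698, 7.907, 16.250, 17.857.
Standard total = 842,700; weights = 0.0746, 0.1094, 0.1746, 0.0803, 0.1392, 0.2032, 0.2187.
The 2018 intake: 0.0746×0.822 + 0.1094×1.520 + 0.1746×2.841 + 0.0803×4.428 + 0.1392×7.308 + 0.2032×12.725 + 0.2187×15.314 = 8.0308 per 1,000.
Cohort D: 0.0746×0.857 + 0.1094×1.650 + 0.1746×2.500 + 0.0803×5.698 + 0.1392×7.907 + 0.2032×16.250 + 0.2187×17.857 = 9.4460 per 1,000.
Difference = 8.0308 − 9.4460 = -1.4152.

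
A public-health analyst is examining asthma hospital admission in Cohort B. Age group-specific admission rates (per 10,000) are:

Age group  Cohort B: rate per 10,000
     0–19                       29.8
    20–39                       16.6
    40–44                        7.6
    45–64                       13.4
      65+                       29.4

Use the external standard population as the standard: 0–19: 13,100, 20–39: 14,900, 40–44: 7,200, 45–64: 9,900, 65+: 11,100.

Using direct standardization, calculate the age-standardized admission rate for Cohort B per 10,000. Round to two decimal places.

20.49

Standard total = 56,200; weights = 0.2331, 0.2651, 0.1281, 0.1762, 0.1975.
Standardized rate: 0.2331×29.8 + 0.2651×16.6 + 0.1281×7.6 + 0.1762×13.4 + 0.1975×29.4 = 20.4883 per 10,000.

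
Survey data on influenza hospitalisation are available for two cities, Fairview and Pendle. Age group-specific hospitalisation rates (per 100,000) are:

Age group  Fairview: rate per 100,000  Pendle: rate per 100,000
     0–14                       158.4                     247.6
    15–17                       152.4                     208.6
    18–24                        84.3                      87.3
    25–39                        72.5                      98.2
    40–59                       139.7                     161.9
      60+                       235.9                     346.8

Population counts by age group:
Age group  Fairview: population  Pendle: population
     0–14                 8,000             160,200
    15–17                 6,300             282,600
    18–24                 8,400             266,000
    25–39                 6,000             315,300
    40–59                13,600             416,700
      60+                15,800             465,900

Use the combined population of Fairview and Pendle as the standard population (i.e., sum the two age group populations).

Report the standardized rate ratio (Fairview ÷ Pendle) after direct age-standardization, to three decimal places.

0.738

Combined standard total = 1,964,800; weights = 0.0856, 0.1470, 0.1397, 0.1635, 0.2190, 0.2452.
Fairview: 0.0856×158.4 + 0.1470×152.4 + 0.1397×84.3 + 0.1635×72.5 + 0.2190×139.7 + 0.2452×235.9 = 148.0269 per 100,000.
Pendle: 0.0856×247.6 + 0.1470×208.6 + 0.1397×87.3 + 0.1635×98.2 + 0.2190×161.9 + 0.2452×346.8 = 200.5989 per 100,000.
Ratio = 148.0269 ÷ 200.5989 = 0.73792.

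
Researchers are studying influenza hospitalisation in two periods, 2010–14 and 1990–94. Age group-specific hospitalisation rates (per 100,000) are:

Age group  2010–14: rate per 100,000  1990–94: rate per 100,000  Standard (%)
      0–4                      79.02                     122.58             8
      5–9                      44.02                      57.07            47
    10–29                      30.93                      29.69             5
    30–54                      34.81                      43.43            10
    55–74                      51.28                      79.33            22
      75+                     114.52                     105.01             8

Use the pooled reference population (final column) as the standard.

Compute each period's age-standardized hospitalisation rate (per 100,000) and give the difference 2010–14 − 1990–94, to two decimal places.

Standard weights: 0.08, 0.47, 0.05, 0.10, 0.22, 0.08.
2010–14: 0.0800×79.02 + 0.4700×44.02 + 0.0500×30.93 + 0.1000×34.81 + 0.2200×51.28 + 0.0800×114.52 = 52.4817 per 100,000.
1990–94: 0.0800×122.58 + 0.4700×57.07 + 0.0500×29.69 + 0.1000×43.43 + 0.2200×79.33 + 0.0800×105.01 = 68.3102 per 100,000.
Difference = 52.4817 − 68.3102 = -15.8285.

-15.83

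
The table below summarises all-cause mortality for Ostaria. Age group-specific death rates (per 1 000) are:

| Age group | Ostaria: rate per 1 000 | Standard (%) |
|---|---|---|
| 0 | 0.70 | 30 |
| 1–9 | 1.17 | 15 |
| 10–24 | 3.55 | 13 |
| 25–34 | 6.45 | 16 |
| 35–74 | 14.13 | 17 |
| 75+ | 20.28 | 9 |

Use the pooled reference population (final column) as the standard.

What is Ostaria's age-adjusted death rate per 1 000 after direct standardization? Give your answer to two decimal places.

Standard weights: 0.30, 0.15, 0.13, 0.16, 0.17, 0.09.
Standardized rate: 0.3000×0.70 + 0.1500×1.17 + 0.1300×3.55 + 0.1600×6.45 + 0.1700×14.13 + 0.0900×20.28 = 6.1063 per 1 000.

6.11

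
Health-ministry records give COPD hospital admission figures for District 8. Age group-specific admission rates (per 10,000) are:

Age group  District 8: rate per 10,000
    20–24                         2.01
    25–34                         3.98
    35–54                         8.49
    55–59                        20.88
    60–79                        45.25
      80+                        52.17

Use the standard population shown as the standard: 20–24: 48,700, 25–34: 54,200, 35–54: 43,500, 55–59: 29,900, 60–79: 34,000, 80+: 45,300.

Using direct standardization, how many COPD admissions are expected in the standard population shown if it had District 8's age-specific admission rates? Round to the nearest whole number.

Expected COPD admissions = Σ (standard pop × age-specific rate ÷ 10,000)
= 48,700×2.01/10,000 + 54,200×3.98/10,000 + 43,500×8.49/10,000 + 29,900×20.88/10,000 + 34,000×45.25/10,000 + 45,300×52.17/10,000
= 9.79 + 21.57 + 36.93 + 62.43 + 153.85 + 236.33 = 520.90.

521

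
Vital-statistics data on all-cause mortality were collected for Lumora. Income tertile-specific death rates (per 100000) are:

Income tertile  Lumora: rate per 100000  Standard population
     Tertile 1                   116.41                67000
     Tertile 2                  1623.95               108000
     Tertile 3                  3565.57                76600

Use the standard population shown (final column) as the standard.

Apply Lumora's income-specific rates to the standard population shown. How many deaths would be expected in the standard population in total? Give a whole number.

Expected deaths = Σ (standard pop × income-specific rate ÷ 100000)
= 67000×116.41/100000 + 108000×1623.95/100000 + 76600×3565.57/100000
= 77.99 + 1753.87 + 2731.23 = 4563.09.

4563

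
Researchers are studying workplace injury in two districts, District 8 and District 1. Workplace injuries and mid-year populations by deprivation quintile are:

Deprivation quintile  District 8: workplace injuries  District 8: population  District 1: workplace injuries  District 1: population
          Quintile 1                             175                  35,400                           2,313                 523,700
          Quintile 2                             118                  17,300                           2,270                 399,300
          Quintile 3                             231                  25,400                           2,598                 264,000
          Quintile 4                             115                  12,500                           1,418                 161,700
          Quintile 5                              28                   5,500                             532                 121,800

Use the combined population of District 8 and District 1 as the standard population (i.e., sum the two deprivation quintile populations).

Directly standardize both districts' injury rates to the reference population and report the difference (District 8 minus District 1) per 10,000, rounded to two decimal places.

Deprivation-specific rates per 10,000 for District 8: 49.44, 68.21, 90.94, 92.00, 50.91.
For District 1: 44.17, 56.85, 98.41, 87.69, 43.68.
Combined standard total = 1,566,600; weights = 0.3569, 0.2659, 0.1847, 0.1112, 0.0813.
District 8: 0.3569×49.44 + 0.2659×68.21 + 0.1847×90.94 + 0.1112×92.00 + 0.0813×50.91 = 66.9483 per 10,000.
District 1: 0.3569×44.17 + 0.2659×56.85 + 0.1847×98.41 + 0.1112×87.69 + 0.0813×43.68 = 62.3599 per 10,000.
Difference = 66.9483 − 62.3599 = 4.5884.

4.59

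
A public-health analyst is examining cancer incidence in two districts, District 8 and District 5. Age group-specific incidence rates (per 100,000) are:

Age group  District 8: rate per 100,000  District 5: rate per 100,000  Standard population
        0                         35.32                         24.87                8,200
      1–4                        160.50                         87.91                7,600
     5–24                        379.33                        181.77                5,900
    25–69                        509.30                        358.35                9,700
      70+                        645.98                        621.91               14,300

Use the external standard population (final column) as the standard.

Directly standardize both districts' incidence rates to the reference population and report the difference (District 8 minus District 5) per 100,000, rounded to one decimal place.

79.0

Standard total = 45,700; weights = 0.1794, 0.1663, 0.1291, 0.2123, 0.3129.
District 8: 0.1794×35.32 + 0.1663×160.50 + 0.1291×379.33 + 0.2123×509.30 + 0.3129×645.98 = 392.2362 per 100,000.
District 5: 0.1794×24.87 + 0.1663×87.91 + 0.1291×181.77 + 0.2123×358.35 + 0.3129×621.91 = 313.2123 per 100,000.
Difference = 392.2362 − 313.2123 = 79.0239.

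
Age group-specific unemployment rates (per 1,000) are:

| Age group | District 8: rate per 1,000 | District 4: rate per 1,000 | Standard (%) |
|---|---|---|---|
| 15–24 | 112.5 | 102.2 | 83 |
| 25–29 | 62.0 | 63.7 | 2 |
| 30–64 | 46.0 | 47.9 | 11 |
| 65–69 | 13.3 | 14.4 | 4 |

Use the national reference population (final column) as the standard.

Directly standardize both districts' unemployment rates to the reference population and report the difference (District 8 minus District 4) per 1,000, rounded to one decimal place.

8.3

Standard weights: 0.83, 0.02, 0.11, 0.04.
District 8: 0.8300×112.5 + 0.0200×62.0 + 0.1100×46.0 + 0.0400×13.3 = 100.2070 per 1,000.
District 4: 0.8300×102.2 + 0.0200×63.7 + 0.1100×47.9 + 0.0400×14.4 = 91.9450 per 1,000.
Difference = 100.2070 − 91.9450 = 8.2620.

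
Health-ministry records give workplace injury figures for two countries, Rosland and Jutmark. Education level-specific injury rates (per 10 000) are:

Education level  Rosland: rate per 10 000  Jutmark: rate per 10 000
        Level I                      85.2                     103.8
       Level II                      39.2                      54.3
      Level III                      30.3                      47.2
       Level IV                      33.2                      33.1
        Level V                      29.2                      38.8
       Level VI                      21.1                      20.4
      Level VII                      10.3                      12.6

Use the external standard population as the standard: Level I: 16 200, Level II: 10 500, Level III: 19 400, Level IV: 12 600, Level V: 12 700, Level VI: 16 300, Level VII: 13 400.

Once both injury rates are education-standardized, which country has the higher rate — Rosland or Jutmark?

Jutmark

Standard total = 101 100; weights = 0.1602, 0.1039, 0.1919, 0.1246, 0.1256, 0.1612, 0.1325.
Rosland: 0.1602×85.2 + 0.1039×39.2 + 0.1919×30.3 + 0.1246×33.2 + 0.1256×29.2 + 0.1612×21.1 + 0.1325×10.3 = 36.1105 per 10 000.
Jutmark: 0.1602×103.8 + 0.1039×54.3 + 0.1919×47.2 + 0.1246×33.1 + 0.1256×38.8 + 0.1612×20.4 + 0.1325×12.6 = 45.2875 per 10 000.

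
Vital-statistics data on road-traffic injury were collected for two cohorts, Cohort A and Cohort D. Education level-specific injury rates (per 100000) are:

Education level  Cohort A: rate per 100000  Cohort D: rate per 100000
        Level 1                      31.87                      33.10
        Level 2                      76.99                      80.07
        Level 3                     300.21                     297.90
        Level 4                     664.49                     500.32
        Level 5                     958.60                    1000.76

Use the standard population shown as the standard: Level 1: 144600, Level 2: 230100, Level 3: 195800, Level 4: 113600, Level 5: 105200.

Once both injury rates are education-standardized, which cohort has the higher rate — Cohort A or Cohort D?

Standard total = 789300; weights = 0.1832, 0.2915, 0.2481, 0.1439, 0.1333.
Cohort A: 0.1832×31.87 + 0.2915×76.99 + 0.2481×300.21 + 0.1439×664.49 + 0.1333×958.60 = 326.1570 per 100000.
Cohort D: 0.1832×33.10 + 0.2915×80.07 + 0.2481×297.90 + 0.1439×500.32 + 0.1333×1000.76 = 308.6982 per 100000.

Cohort A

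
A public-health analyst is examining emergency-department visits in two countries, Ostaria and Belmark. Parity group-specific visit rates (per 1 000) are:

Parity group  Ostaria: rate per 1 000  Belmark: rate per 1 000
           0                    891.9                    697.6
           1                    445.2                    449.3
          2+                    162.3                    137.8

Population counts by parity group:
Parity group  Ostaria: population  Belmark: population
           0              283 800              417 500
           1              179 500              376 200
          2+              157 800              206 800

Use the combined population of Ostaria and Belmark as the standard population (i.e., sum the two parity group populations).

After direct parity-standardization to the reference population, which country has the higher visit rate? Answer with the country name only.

Ostaria

Combined standard total = 1 621 600; weights = 0.4325, 0.3427, 0.2248.
Ostaria: 0.4325×891.9 + 0.3427×445.2 + 0.2248×162.3 = 574.7790 per 1 000.
Belmark: 0.4325×697.6 + 0.3427×449.3 + 0.2248×137.8 = 486.6458 per 1 000.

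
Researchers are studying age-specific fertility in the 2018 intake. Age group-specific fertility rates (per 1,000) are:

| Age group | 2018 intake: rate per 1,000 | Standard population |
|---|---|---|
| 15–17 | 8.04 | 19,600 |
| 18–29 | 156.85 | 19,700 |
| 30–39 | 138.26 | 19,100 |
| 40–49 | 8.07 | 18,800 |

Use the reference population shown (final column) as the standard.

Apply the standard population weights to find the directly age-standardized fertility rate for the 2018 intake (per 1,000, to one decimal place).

Standard total = 77,200; weights = 0.2539, 0.2552, 0.2474, 0.2435.
Standardized rate: 0.2539×8.04 + 0.2552×156.85 + 0.2474×138.26 + 0.2435×8.07 = 78.2385 per 1,000.

78.2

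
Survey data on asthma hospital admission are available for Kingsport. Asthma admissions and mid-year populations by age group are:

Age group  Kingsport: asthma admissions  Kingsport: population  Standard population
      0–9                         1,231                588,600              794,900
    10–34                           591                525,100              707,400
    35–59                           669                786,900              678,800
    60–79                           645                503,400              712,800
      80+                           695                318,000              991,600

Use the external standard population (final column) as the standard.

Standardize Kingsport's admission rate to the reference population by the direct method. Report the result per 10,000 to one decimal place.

15.7

Age-specific rates per 10,000 for Kingsport: 20.91, 11.25, 8.50, 12.81, 21.86.
Standard total = 3,885,500; weights = 0.2046, 0.1821, 0.1747, 0.1835, 0.2552.
Standardized rate: 0.2046×20.91 + 0.1821×11.25 + 0.1747×8.50 + 0.1835×12.81 + 0.2552×21.86 = 15.7411 per 10,000.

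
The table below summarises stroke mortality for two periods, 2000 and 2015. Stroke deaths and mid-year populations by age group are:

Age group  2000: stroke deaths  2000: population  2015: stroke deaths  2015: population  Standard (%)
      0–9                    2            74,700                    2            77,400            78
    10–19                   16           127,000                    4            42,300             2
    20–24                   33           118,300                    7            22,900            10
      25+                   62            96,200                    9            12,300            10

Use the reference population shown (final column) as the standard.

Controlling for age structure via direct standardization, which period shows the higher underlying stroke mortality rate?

Age-specific rates per 100,000 for 2000: 2.68, 12.60, 27.90, 64.45.
For 2015: 2.58, 9.46, 30.57, 73.17.
Standard weights: 0.78, 0.02, 0.10, 0.10.
2000: 0.7800×2.68 + 0.0200×12.60 + 0.1000×27.90 + 0.1000×64.45 = 11.5747 per 100,000.
2015: 0.7800×2.58 + 0.0200×9.46 + 0.1000×30.57 + 0.1000×73.17 = 12.5785 per 100,000.
The crude rates (27.15 vs 14.20) would put 2000 higher, but that reflects its age composition; once standardized to a common age structure, 2015 has the higher underlying rate.

2015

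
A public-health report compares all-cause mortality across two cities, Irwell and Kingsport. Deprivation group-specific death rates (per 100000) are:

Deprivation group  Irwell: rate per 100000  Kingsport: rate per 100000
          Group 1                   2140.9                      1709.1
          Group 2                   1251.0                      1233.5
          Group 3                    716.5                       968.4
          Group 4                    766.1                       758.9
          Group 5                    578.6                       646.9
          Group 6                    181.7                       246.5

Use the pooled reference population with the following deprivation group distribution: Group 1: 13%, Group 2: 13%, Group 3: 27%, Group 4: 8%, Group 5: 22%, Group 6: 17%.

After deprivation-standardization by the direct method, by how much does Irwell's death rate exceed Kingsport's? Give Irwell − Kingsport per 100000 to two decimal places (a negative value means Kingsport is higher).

-35.07

Standard weights: 0.13, 0.13, 0.27, 0.08, 0.22, 0.17.
Irwell: 0.1300×2140.9 + 0.1300×1251.0 + 0.2700×716.5 + 0.0800×766.1 + 0.2200×578.6 + 0.1700×181.7 = 853.8710 per 100000.
Kingsport: 0.1300×1709.1 + 0.1300×1233.5 + 0.2700×968.4 + 0.0800×758.9 + 0.2200×646.9 + 0.1700×246.5 = 888.9410 per 100000.
Difference = 853.8710 − 888.9410 = -35.0700.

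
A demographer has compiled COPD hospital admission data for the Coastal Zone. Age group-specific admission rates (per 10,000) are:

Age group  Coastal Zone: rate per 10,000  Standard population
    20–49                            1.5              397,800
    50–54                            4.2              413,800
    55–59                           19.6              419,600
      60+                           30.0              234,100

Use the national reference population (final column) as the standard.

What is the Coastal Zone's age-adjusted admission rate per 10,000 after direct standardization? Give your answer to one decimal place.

12.0

Standard total = 1,465,300; weights = 0.2715, 0.2824, 0.2864, 0.1598.
Standardized rate: 0.2715×1.5 + 0.2824×4.2 + 0.2864×19.6 + 0.1598×30.0 = 11.9988 per 10,000.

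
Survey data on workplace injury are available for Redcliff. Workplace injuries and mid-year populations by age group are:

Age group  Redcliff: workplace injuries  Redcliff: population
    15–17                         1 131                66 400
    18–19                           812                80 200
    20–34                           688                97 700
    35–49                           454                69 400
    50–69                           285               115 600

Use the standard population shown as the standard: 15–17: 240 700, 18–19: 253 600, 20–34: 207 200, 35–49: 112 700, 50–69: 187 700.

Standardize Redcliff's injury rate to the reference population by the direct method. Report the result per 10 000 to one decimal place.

93.1

Age-specific rates per 10 000 for Redcliff: 170.33, 101.25, 70.42, 65.42, 24.65.
Standard total = 1 001 900; weights = 0.2402, 0.2531, 0.2068, 0.1125, 0.1873.
Standardized rate: 0.2402×170.33 + 0.2531×101.25 + 0.2068×70.42 + 0.1125×65.42 + 0.1873×24.65 = 93.0892 per 10 000.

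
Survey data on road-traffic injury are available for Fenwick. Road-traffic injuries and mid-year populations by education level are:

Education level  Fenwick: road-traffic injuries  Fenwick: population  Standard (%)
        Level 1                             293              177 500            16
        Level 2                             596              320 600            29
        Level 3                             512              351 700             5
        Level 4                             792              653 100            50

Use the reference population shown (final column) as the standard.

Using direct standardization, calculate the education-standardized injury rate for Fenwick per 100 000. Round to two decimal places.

148.24

Education-specific rates per 100 000 for Fenwick: 165.07, 185.90, 145.58, 121.27.
Standard weights: 0.16, 0.29, 0.05, 0.50.
Standardized rate: 0.1600×165.07 + 0.2900×185.90 + 0.0500×145.58 + 0.5000×121.27 = 148.2355 per 100 000.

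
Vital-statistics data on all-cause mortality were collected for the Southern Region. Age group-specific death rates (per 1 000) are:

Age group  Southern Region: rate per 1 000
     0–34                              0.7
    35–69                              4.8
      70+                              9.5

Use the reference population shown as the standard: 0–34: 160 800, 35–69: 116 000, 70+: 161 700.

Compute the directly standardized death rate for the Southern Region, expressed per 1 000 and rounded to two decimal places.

Standard total = 438 500; weights = 0.3667, 0.2645, 0.3688.
Standardized rate: 0.3667×0.7 + 0.2645×4.8 + 0.3688×9.5 = 5.0297 per 1 000.

5.03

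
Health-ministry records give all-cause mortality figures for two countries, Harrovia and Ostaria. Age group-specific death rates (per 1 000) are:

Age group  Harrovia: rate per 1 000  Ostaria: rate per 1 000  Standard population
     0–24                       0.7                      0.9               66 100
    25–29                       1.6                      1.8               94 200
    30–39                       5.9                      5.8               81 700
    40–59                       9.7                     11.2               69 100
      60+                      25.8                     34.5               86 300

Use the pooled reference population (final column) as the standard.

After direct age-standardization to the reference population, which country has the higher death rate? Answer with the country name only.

Ostaria

Standard total = 397 400; weights = 0.1663, 0.2370, 0.2056, 0.1739, 0.2172.
Harrovia: 0.1663×0.7 + 0.2370×1.6 + 0.2056×5.9 + 0.1739×9.7 + 0.2172×25.8 = 8.9981 per 1 000.
Ostaria: 0.1663×0.9 + 0.2370×1.8 + 0.2056×5.8 + 0.1739×11.2 + 0.2172×34.5 = 11.2083 per 1 000.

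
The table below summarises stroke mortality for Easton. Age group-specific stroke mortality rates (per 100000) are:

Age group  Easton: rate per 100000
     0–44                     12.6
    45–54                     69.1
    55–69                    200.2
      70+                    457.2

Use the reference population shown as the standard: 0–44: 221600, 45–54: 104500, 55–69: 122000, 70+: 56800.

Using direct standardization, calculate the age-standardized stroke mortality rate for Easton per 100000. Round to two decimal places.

119.64

Standard total = 504900; weights = 0.4389, 0.2070, 0.2416, 0.1125.
Standardized rate: 0.4389×12.6 + 0.2070×69.1 + 0.2416×200.2 + 0.1125×457.2 = 119.6405 per 100000.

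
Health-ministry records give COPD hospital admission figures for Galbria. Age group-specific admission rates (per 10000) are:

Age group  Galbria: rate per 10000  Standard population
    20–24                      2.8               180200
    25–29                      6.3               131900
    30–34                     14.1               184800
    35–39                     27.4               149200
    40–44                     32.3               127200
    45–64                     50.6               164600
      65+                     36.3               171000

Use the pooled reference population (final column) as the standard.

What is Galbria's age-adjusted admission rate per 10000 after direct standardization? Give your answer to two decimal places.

24.05

Standard total = 1108900; weights = 0.1625, 0.1189, 0.1667, 0.1345, 0.1147, 0.1484, 0.1542.
Standardized rate: 0.1625×2.8 + 0.1189×6.3 + 0.1667×14.1 + 0.1345×27.4 + 0.1147×32.3 + 0.1484×50.6 + 0.1542×36.3 = 24.0544 per 10000.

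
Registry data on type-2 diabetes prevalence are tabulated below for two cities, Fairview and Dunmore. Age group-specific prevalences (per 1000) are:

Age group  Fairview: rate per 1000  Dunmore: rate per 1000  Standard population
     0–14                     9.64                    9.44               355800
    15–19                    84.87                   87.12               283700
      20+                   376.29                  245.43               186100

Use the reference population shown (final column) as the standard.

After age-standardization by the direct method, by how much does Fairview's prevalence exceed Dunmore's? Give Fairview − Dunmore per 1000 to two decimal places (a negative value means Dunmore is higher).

28.81

Standard total = 825600; weights = 0.4310, 0.3436, 0.2254.
Fairview: 0.4310×9.64 + 0.3436×84.87 + 0.2254×376.29 = 118.1384 per 1000.
Dunmore: 0.4310×9.44 + 0.3436×87.12 + 0.2254×245.43 = 89.3280 per 1000.
Difference = 118.1384 − 89.3280 = 28.8104.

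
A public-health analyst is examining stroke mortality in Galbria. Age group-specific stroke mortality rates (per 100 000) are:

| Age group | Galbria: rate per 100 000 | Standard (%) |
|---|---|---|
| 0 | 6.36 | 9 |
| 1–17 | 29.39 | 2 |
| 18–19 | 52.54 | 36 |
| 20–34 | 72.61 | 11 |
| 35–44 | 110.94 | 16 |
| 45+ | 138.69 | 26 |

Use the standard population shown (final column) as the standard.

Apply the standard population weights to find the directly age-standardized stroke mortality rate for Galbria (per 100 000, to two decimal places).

Standard weights: 0.09, 0.02, 0.36, 0.11, 0.16, 0.26.
Standardized rate: 0.0900×6.36 + 0.0200×29.39 + 0.3600×52.54 + 0.1100×72.61 + 0.1600×110.94 + 0.2600×138.69 = 81.8715 per 100 000.

81.87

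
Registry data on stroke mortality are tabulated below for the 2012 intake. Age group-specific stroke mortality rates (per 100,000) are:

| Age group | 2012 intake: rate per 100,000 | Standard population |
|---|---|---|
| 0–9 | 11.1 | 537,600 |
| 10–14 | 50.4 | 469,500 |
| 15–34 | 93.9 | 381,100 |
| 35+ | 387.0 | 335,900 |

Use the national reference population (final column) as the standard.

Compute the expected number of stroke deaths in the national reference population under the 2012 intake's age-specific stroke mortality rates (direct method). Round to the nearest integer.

1954

Expected stroke deaths = Σ (standard pop × age-specific rate ÷ 100,000)
= 537,600×11.1/100,000 + 469,500×50.4/100,000 + 381,100×93.9/100,000 + 335,900×387.0/100,000
= 59.67 + 236.63 + 357.85 + 1299.93 = 1954.09.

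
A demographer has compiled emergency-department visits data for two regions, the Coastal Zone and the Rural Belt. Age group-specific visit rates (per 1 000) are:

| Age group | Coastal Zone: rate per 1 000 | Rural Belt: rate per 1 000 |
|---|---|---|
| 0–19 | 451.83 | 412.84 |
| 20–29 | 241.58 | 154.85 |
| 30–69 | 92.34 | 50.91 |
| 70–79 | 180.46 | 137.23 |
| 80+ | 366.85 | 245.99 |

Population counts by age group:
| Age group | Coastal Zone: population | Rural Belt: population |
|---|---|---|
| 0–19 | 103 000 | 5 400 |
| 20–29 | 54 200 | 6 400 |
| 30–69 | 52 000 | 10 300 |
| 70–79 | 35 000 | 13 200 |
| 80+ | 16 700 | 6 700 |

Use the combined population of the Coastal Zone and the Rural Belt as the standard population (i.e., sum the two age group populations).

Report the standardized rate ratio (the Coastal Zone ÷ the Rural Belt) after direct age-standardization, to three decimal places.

1.244

Combined standard total = 302 900; weights = 0.3579, 0.2001, 0.2057, 0.1591, 0.0773.
The Coastal Zone: 0.3579×451.83 + 0.2001×241.58 + 0.2057×92.34 + 0.1591×180.46 + 0.0773×366.85 = 286.0791 per 1 000.
The Rural Belt: 0.3579×412.84 + 0.2001×154.85 + 0.2057×50.91 + 0.1591×137.23 + 0.0773×245.99 = 230.0367 per 1 000.
Ratio = 286.0791 ÷ 230.0367 = 1.24362.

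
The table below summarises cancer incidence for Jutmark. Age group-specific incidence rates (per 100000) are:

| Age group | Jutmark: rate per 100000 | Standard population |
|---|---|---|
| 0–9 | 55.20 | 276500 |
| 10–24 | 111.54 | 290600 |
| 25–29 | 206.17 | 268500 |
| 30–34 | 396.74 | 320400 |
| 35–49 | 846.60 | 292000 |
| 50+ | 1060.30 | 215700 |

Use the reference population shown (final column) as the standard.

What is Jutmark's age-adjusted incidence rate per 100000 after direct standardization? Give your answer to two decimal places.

424.39

Standard total = 1663700; weights = 0.1662, 0.1747, 0.1614, 0.1926, 0.1755, 0.1297.
Standardized rate: 0.1662×55.20 + 0.1747×111.54 + 0.1614×206.17 + 0.1926×396.74 + 0.1755×846.60 + 0.1297×1060.30 = 424.3928 per 100000.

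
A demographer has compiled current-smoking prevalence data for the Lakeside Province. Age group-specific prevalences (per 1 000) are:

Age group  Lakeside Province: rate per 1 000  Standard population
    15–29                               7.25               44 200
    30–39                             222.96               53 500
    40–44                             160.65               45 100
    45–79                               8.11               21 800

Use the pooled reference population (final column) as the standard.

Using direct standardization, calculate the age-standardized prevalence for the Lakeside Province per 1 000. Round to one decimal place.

Standard total = 164 600; weights = 0.2685, 0.3250, 0.2740, 0.1324.
Standardized rate: 0.2685×7.25 + 0.3250×222.96 + 0.2740×160.65 + 0.1324×8.11 = 119.5074 per 1 000.

119.5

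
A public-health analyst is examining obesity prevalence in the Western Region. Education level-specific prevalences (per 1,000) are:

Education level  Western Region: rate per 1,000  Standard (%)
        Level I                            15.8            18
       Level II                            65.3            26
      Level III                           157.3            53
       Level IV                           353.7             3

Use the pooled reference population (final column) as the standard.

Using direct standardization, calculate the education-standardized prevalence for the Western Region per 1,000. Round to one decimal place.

113.8

Standard weights: 0.18, 0.26, 0.53, 0.03.
Standardized rate: 0.1800×15.8 + 0.2600×65.3 + 0.5300×157.3 + 0.0300×353.7 = 113.8020 per 1,000.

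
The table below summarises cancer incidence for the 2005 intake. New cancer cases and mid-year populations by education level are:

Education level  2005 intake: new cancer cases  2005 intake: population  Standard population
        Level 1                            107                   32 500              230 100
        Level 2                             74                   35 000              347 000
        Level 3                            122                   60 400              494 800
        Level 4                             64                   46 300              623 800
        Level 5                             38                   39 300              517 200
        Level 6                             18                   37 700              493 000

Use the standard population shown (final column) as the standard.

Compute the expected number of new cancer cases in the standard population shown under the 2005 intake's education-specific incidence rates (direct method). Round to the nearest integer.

4088

Education-specific rates per 100 000 for the 2005 intake: 329.23, 211.43, 201.99, 138.23, 96.69, 47.75.
Expected new cancer cases = Σ (standard pop × education-specific rate ÷ 100 000)
= 230 100×329.23/100 000 + 347 000×211.43/100 000 + 494 800×201.99/100 000 + 623 800×138.23/100 000 + 517 200×96.69/100 000 + 493 000×47.75/100 000
= 757.56 + 733.66 + 999.43 + 862.27 + 500.09 + 235.38 = 4088.40.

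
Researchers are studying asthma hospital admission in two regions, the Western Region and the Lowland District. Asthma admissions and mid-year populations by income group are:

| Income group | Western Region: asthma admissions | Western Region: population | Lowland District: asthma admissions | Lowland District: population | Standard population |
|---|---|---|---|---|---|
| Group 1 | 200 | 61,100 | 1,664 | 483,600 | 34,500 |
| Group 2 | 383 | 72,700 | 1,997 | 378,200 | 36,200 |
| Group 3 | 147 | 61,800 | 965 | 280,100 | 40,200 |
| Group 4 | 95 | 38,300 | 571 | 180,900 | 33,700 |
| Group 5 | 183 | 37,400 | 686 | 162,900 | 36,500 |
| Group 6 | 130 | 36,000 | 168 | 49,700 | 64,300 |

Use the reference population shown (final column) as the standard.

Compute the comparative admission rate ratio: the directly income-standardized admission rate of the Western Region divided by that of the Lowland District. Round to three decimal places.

Income-specific rates per 10,000 for the Western Region: 32.73, 52.68, 23.79, 24.80, 48.93, 36.11.
For the Lowland District: 34.41, 52.80, 34.45, 31.56, 42.11, 33.80.
Standard total = 245,400; weights = 0.1406, 0.1475, 0.1638, 0.1373, 0.1487, 0.2620.
The Western Region: 0.1406×32.73 + 0.1475×52.68 + 0.1638×23.79 + 0.1373×24.80 + 0.1487×48.93 + 0.2620×36.11 = 36.4157 per 10,000.
The Lowland District: 0.1406×34.41 + 0.1475×52.80 + 0.1638×34.45 + 0.1373×31.56 + 0.1487×42.11 + 0.2620×33.80 = 37.7255 per 10,000.
Ratio = 36.4157 ÷ 37.7255 = 0.96528.

0.965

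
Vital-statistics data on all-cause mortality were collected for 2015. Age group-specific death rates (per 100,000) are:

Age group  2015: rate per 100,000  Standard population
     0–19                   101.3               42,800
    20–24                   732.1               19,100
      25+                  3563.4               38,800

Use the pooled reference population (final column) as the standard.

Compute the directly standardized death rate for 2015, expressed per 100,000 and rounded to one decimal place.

1554.9

Standard total = 100,700; weights = 0.4250, 0.1897, 0.3853.
Standardized rate: 0.4250×101.3 + 0.1897×732.1 + 0.3853×3563.4 = 1554.9024 per 100,000.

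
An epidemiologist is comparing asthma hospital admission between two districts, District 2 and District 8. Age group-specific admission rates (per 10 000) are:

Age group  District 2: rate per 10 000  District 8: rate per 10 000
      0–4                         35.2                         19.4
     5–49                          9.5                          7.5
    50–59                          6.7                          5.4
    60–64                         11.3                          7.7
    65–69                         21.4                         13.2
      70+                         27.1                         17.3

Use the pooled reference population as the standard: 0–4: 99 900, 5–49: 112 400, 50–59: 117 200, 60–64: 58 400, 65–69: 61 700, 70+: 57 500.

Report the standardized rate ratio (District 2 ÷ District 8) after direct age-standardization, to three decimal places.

1.570

Standard total = 507 100; weights = 0.1970, 0.2217, 0.2311, 0.1152, 0.1217, 0.1134.
District 2: 0.1970×35.2 + 0.2217×9.5 + 0.2311×6.7 + 0.1152×11.3 + 0.1217×21.4 + 0.1134×27.1 = 17.5667 per 10 000.
District 8: 0.1970×19.4 + 0.2217×7.5 + 0.2311×5.4 + 0.1152×7.7 + 0.1217×13.2 + 0.1134×17.3 = 11.1868 per 10 000.
Ratio = 17.5667 ÷ 11.1868 = 1.57031.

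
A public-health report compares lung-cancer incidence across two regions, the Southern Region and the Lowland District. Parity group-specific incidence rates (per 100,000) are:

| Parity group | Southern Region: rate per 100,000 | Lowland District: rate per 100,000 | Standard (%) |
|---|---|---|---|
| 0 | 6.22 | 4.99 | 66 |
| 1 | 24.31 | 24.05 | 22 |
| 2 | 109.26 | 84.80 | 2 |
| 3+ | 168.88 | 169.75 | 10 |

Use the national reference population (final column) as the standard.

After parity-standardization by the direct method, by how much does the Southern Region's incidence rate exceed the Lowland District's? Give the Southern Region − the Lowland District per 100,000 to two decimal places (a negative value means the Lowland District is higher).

1.27

Standard weights: 0.66, 0.22, 0.02, 0.10.
The Southern Region: 0.6600×6.22 + 0.2200×24.31 + 0.0200×109.26 + 0.1000×168.88 = 28.5266 per 100,000.
The Lowland District: 0.6600×4.99 + 0.2200×24.05 + 0.0200×84.80 + 0.1000×169.75 = 27.2554 per 100,000.
Difference = 28.5266 − 27.2554 = 1.2712.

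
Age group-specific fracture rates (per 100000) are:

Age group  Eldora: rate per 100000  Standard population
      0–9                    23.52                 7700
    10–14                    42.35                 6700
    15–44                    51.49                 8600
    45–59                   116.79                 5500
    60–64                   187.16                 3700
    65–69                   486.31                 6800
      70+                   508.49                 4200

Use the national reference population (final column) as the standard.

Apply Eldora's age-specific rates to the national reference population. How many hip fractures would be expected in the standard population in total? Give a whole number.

Expected hip fractures = Σ (standard pop × age-specific rate ÷ 100000)
= 7700×23.52/100000 + 6700×42.35/100000 + 8600×51.49/100000 + 5500×116.79/100000 + 3700×187.16/100000 + 6800×486.31/100000 + 4200×508.49/100000
= 1.81 + 2.84 + 4.43 + 6.42 + 6.92 + 33.07 + 21.36 = 76.85.

77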